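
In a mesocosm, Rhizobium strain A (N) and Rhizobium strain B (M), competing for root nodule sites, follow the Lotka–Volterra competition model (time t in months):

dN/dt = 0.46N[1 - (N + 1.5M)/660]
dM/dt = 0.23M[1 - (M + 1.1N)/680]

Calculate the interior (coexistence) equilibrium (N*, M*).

N* ≈ 554, M* ≈ 70.8

Setting both brackets to zero gives the nullclines N + 1.5M = 660 and 1.1N + M = 680.
Substituting M = 680 - 1.1N into the first: N(1 - 1.5·1.1) = 660 - 1.5·680.
So N* = -360/-0.65 = 554, and then M* = 680 - 1.1·554 = 70.8.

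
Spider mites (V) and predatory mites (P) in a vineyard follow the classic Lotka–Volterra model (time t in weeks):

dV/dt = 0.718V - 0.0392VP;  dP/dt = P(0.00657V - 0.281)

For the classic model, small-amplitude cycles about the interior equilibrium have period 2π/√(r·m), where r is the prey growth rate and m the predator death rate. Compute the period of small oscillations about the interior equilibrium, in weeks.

T ≈ 14 weeks

Here r = 0.718 and m = 0.281, so r·m = 0.202.
ω = √0.202 = 0.449 per week, hence T = 2π/ω ≈ 14 weeks.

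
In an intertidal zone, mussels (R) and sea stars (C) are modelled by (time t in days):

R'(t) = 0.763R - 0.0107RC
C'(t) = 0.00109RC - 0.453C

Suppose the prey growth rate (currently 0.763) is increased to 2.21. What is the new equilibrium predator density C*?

C* ≈ 207

At the interior fixed point, setting dR/dt = 0 with R > 0 fixes C* = (prey growth rate)/(RC coefficient) — independent of the other coefficients.
With the change, C* = 2.21/0.0107 = 207; it rises from 71.3.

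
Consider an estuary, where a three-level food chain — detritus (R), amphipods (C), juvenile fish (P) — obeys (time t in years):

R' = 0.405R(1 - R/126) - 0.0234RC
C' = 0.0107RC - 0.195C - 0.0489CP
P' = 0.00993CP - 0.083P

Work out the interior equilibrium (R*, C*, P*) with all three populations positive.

From dP/dt = 0: 0.00993C* = 0.083, so C* = 8.36.
From dR/dt = 0: 0.405(1 - R*/126) = 0.0234·8.36, giving R* = 126·(1 - 0.483) = 65.2.
From dC/dt = 0: 0.0107·65.2 - 0.195 = 0.0489P*, so P* = 0.502/0.0489 = 10.3.

R* ≈ 65.2, C* ≈ 8.36, P* ≈ 10.3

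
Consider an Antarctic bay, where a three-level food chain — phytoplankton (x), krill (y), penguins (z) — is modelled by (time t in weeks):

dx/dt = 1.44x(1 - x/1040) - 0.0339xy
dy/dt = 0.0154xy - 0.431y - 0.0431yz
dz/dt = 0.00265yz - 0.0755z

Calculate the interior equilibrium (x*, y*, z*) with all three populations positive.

x* ≈ 342, y* ≈ 28.5, z* ≈ 112

From dz/dt = 0: 0.00265y* = 0.0755, so y* = 28.5.
From dx/dt = 0: 1.44(1 - x*/1040) = 0.0339·28.5, giving x* = 1040·(1 - 0.671) = 342.
From dy/dt = 0: 0.0154·342 - 0.431 = 0.0431z*, so z* = 4.84/0.0431 = 112.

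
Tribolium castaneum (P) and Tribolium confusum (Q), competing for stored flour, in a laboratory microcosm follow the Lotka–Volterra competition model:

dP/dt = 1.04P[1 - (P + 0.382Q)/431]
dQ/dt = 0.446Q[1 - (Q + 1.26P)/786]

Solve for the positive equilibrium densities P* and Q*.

P* ≈ 252, Q* ≈ 468

Setting both brackets to zero gives the nullclines P + 0.382Q = 431 and 1.26P + Q = 786.
Substituting Q = 786 - 1.26P into the first: P(1 - 0.382·1.26) = 431 - 0.382·786.
So P* = 131/0.519 = 252, and then Q* = 786 - 1.26·252 = 468.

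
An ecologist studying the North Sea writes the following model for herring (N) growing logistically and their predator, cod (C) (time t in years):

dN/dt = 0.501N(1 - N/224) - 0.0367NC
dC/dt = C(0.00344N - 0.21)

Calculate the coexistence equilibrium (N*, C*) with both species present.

From dC/dt = 0 with C > 0: 0.00344N* = 0.21, so N* = 61.
Substitute into dN/dt = 0: 0.501(1 - 61/224) = 0.0367C*.
The bracket is 0.727, giving C* = 0.364/0.0367 = 9.93.

N* ≈ 61, C* ≈ 9.93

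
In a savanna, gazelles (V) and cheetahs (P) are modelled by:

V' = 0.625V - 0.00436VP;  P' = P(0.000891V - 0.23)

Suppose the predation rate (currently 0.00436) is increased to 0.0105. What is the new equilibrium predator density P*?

At the interior fixed point, setting dV/dt = 0 with V > 0 fixes P* = (prey growth rate)/(VP coefficient) — independent of the other coefficients.
With the change, P* = 0.625/0.0105 = 59.5; it falls from 143.

P* ≈ 59.5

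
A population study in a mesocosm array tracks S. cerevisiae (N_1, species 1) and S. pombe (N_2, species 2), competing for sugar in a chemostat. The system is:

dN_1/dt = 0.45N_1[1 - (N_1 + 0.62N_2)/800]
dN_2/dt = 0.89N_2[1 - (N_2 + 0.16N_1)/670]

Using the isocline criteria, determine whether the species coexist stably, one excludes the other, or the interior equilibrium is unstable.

Compare the nullcline intercepts: K1/α12 = 800/0.62 = 1290 > K2 = 670; K2/α21 = 670/0.16 = 4190 > K1 = 800.
Since both inequalities hold, each species can invade when rare, so the interior equilibrium is stable.

stable coexistence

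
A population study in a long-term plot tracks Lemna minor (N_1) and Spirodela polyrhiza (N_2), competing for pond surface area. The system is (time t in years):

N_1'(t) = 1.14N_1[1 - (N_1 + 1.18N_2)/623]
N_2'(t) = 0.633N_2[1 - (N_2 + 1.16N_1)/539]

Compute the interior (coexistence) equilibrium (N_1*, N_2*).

N_1* ≈ 35.3, N_2* ≈ 498

Setting both brackets to zero gives the nullclines N_1 + 1.18N_2 = 623 and 1.16N_1 + N_2 = 539.
Substituting N_2 = 539 - 1.16N_1 into the first: N_1(1 - 1.18·1.16) = 623 - 1.18·539.
So N_1* = -13/-0.369 = 35.3, and then N_2* = 539 - 1.16·35.3 = 498.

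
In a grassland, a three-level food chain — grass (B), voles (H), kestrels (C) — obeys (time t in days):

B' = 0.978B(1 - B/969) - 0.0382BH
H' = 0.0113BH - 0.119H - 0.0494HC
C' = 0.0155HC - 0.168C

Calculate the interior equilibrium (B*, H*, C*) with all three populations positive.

From dC/dt = 0: 0.0155H* = 0.168, so H* = 10.8.
From dB/dt = 0: 0.978(1 - B*/969) = 0.0382·10.8, giving B* = 969·(1 - 0.423) = 559.
From dH/dt = 0: 0.0113·559 - 0.119 = 0.0494C*, so C* = 6.2/0.0494 = 125.

B* ≈ 559, H* ≈ 10.8, C* ≈ 125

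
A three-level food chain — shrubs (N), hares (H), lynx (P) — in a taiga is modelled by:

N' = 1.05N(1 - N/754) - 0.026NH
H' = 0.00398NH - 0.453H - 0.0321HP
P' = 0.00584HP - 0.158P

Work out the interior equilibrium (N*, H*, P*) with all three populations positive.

From dP/dt = 0: 0.00584H* = 0.158, so H* = 27.1.
From dN/dt = 0: 1.05(1 - N*/754) = 0.026·27.1, giving N* = 754·(1 - 0.67) = 249.
From dH/dt = 0: 0.00398·249 - 0.453 = 0.0321P*, so P* = 0.538/0.0321 = 16.7.

N* ≈ 249, H* ≈ 27.1, P* ≈ 16.7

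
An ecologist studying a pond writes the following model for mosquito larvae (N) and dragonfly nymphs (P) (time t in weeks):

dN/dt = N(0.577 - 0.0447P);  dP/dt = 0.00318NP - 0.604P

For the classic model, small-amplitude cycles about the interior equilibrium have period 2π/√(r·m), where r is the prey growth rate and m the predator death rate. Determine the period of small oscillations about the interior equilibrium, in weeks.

T ≈ 10.6 weeks

Here r = 0.577 and m = 0.604, so r·m = 0.349.
ω = √0.349 = 0.59 per week, hence T = 2π/ω ≈ 10.6 weeks.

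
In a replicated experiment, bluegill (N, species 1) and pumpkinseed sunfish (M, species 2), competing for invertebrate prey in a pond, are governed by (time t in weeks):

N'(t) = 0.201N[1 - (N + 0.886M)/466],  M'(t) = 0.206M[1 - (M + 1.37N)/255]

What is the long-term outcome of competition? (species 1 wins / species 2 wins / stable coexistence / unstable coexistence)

Compare the nullcline intercepts: K1/α12 = 466/0.886 = 526 > K2 = 255; K2/α21 = 255/1.37 = 186 < K1 = 466.
Since the inequalities point opposite ways, species 1 can invade but species 2 cannot.

species 1 excludes species 2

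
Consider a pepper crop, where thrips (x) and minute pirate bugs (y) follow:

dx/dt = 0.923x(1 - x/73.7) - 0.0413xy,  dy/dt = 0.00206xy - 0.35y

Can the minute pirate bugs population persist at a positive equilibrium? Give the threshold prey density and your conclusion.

Threshold x = 170; K < 170, so no, the predator goes extinct.

The predator equation gives dy/dt > 0 only when x > 0.35/0.00206 = 170.
Without the predator, x → K = 73.7. Since 73.7 < 170, the predator cannot invade.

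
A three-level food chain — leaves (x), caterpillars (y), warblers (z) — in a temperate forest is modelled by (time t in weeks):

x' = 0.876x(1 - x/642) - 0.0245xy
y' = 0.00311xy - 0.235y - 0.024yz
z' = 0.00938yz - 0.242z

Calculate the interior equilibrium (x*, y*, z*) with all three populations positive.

x* ≈ 179, y* ≈ 25.8, z* ≈ 13.4

From dz/dt = 0: 0.00938y* = 0.242, so y* = 25.8.
From dx/dt = 0: 0.876(1 - x*/642) = 0.0245·25.8, giving x* = 642·(1 - 0.722) = 179.
From dy/dt = 0: 0.00311·179 - 0.235 = 0.024z*, so z* = 0.321/0.024 = 13.4.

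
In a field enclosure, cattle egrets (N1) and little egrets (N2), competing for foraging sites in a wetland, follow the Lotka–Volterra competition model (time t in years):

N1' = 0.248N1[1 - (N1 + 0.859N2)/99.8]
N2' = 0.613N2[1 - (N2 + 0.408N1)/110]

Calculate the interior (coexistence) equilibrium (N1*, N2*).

N1* ≈ 8.18, N2* ≈ 107

Setting both brackets to zero gives the nullclines N1 + 0.859N2 = 99.8 and 0.408N1 + N2 = 110.
Substituting N2 = 110 - 0.408N1 into the first: N1(1 - 0.859·0.408) = 99.8 - 0.859·110.
So N1* = 5.31/0.65 = 8.18, and then N2* = 110 - 0.408·8.18 = 107.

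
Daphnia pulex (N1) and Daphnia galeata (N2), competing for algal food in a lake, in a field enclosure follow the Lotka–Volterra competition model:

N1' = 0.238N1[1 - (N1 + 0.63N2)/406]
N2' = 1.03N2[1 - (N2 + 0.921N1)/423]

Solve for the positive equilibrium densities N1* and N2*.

Setting both brackets to zero gives the nullclines N1 + 0.63N2 = 406 and 0.921N1 + N2 = 423.
Substituting N2 = 423 - 0.921N1 into the first: N1(1 - 0.63·0.921) = 406 - 0.63·423.
So N1* = 140/0.42 = 332, and then N2* = 423 - 0.921·332 = 117.

N1* ≈ 332, N2* ≈ 117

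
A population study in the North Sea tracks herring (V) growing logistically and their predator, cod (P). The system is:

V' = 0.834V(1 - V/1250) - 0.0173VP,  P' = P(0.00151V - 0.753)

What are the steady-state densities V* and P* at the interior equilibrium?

V* ≈ 499, P* ≈ 29

From dP/dt = 0 with P > 0: 0.00151V* = 0.753, so V* = 499.
Substitute into dV/dt = 0: 0.834(1 - 499/1250) = 0.0173P*.
The bracket is 0.601, giving P* = 0.501/0.0173 = 29.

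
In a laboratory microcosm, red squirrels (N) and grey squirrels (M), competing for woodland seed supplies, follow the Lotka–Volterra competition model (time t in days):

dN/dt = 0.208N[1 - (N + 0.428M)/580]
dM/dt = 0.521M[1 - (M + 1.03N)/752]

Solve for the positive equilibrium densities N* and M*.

N* ≈ 462, M* ≈ 276

Setting both brackets to zero gives the nullclines N + 0.428M = 580 and 1.03N + M = 752.
Substituting M = 752 - 1.03N into the first: N(1 - 0.428·1.03) = 580 - 0.428·752.
So N* = 258/0.559 = 462, and then M* = 752 - 1.03·462 = 276.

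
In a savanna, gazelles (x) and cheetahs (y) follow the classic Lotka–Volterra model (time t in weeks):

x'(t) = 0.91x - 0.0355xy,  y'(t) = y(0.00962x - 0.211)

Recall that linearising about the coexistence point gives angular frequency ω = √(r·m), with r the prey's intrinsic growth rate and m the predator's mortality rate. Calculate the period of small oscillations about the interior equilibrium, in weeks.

Here r = 0.91 and m = 0.211, so r·m = 0.192.
ω = √0.192 = 0.438 per week, hence T = 2π/ω ≈ 14.3 weeks.

T ≈ 14.3 weeks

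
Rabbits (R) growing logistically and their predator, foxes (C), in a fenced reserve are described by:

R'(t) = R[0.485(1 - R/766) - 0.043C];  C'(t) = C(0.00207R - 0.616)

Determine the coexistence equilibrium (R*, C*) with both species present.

From dC/dt = 0 with C > 0: 0.00207R* = 0.616, so R* = 298.
Substitute into dR/dt = 0: 0.485(1 - 298/766) = 0.043C*.
The bracket is 0.612, giving C* = 0.297/0.043 = 6.9.

R* ≈ 298, C* ≈ 6.9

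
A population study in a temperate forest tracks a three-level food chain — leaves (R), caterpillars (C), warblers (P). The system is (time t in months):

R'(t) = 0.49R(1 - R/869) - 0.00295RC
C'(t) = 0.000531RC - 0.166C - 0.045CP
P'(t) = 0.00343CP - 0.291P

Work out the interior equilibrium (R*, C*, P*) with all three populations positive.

From dP/dt = 0: 0.00343C* = 0.291, so C* = 84.8.
From dR/dt = 0: 0.49(1 - R*/869) = 0.00295·84.8, giving R* = 869·(1 - 0.511) = 425.
From dC/dt = 0: 0.000531·425 - 0.166 = 0.045P*, so P* = 0.0598/0.045 = 1.33.

R* ≈ 425, C* ≈ 84.8, P* ≈ 1.33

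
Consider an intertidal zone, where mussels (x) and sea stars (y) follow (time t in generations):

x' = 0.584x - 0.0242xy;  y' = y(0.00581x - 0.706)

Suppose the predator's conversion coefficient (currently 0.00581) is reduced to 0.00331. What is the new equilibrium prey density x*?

x* ≈ 213

At the interior fixed point, setting dy/dt = 0 with y > 0 fixes x* = (predator death rate)/(xy coefficient) — independent of the other coefficients.
With the change, x* = 0.706/0.00331 = 213; it rises from 122.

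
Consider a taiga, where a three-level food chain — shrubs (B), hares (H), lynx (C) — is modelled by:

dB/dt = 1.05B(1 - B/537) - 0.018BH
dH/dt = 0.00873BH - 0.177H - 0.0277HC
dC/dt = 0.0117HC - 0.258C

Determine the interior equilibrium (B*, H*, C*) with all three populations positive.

From dC/dt = 0: 0.0117H* = 0.258, so H* = 22.1.
From dB/dt = 0: 1.05(1 - B*/537) = 0.018·22.1, giving B* = 537·(1 - 0.378) = 334.
From dH/dt = 0: 0.00873·334 - 0.177 = 0.0277C*, so C* = 2.74/0.0277 = 98.9.

B* ≈ 334, H* ≈ 22.1, C* ≈ 98.9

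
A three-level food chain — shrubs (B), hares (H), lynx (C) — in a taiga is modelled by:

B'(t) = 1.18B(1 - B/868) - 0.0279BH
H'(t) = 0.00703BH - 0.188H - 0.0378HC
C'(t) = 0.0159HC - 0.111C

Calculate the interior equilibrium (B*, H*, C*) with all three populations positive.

B* ≈ 725, H* ≈ 6.98, C* ≈ 130

From dC/dt = 0: 0.0159H* = 0.111, so H* = 6.98.
From dB/dt = 0: 1.18(1 - B*/868) = 0.0279·6.98, giving B* = 868·(1 - 0.165) = 725.
From dH/dt = 0: 0.00703·725 - 0.188 = 0.0378C*, so C* = 4.91/0.0378 = 130.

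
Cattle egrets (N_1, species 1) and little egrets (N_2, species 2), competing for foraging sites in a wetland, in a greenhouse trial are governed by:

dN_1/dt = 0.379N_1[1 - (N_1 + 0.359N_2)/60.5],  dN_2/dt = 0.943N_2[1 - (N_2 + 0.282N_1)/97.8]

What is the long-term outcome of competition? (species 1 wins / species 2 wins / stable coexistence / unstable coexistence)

Compare the nullcline intercepts: K1/α12 = 60.5/0.359 = 169 > K2 = 97.8; K2/α21 = 97.8/0.282 = 347 > K1 = 60.5.
Since both inequalities hold, each species can invade when rare, so the interior equilibrium is stable.

stable coexistence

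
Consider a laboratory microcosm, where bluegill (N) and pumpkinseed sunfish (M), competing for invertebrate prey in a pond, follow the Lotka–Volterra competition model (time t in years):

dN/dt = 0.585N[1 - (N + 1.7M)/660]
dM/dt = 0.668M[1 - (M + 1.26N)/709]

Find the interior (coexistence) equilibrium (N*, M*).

N* ≈ 477, M* ≈ 107

Setting both brackets to zero gives the nullclines N + 1.7M = 660 and 1.26N + M = 709.
Substituting M = 709 - 1.26N into the first: N(1 - 1.7·1.26) = 660 - 1.7·709.
So N* = -545/-1.14 = 477, and then M* = 709 - 1.26·477 = 107.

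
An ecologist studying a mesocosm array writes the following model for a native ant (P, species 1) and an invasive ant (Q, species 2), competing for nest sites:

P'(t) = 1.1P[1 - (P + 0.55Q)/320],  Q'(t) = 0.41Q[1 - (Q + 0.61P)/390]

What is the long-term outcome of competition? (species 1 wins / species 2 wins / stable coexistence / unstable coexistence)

stable coexistence

Compare the nullcline intercepts: K1/α12 = 320/0.55 = 582 > K2 = 390; K2/α21 = 390/0.61 = 639 > K1 = 320.
Since both inequalities hold, each species can invade when rare, so the interior equilibrium is stable.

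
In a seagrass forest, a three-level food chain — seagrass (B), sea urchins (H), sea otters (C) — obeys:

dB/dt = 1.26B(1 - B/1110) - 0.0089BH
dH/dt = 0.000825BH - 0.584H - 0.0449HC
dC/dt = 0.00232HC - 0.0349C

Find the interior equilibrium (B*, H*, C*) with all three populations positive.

B* ≈ 992, H* ≈ 15, C* ≈ 5.22

From dC/dt = 0: 0.00232H* = 0.0349, so H* = 15.
From dB/dt = 0: 1.26(1 - B*/1110) = 0.0089·15, giving B* = 1110·(1 - 0.106) = 992.
From dH/dt = 0: 0.000825·992 - 0.584 = 0.0449C*, so C* = 0.234/0.0449 = 5.22.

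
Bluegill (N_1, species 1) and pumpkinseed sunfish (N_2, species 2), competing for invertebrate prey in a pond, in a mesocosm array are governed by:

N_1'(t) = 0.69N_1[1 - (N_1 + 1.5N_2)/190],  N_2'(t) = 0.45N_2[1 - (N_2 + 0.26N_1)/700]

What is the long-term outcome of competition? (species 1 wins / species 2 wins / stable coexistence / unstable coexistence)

Compare the nullcline intercepts: K1/α12 = 190/1.5 = 127 < K2 = 700; K2/α21 = 700/0.26 = 2690 > K1 = 190.
Since the inequalities point opposite ways, species 2 can invade but species 1 cannot.

species 2 excludes species 1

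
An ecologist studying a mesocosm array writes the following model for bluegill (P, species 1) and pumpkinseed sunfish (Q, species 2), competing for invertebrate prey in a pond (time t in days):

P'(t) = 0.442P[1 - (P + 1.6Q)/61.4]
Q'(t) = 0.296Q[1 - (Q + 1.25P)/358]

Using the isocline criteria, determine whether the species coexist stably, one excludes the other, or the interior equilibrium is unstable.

Compare the nullcline intercepts: K1/α12 = 61.4/1.6 = 38.4 < K2 = 358; K2/α21 = 358/1.25 = 286 > K1 = 61.4.
Since the inequalities point opposite ways, species 2 can invade but species 1 cannot.

species 2 excludes species 1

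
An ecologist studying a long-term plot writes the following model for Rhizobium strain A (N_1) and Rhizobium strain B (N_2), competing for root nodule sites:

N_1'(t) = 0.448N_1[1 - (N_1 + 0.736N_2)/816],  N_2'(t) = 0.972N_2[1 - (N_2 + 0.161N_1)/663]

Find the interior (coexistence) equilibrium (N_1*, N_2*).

Setting both brackets to zero gives the nullclines N_1 + 0.736N_2 = 816 and 0.161N_1 + N_2 = 663.
Substituting N_2 = 663 - 0.161N_1 into the first: N_1(1 - 0.736·0.161) = 816 - 0.736·663.
So N_1* = 328/0.882 = 372, and then N_2* = 663 - 0.161·372 = 603.

N_1* ≈ 372, N_2* ≈ 603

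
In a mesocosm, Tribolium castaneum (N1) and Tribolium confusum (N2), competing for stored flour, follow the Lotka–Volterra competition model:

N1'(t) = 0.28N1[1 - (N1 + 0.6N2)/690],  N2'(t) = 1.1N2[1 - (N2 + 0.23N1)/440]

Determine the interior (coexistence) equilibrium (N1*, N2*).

Setting both brackets to zero gives the nullclines N1 + 0.6N2 = 690 and 0.23N1 + N2 = 440.
Substituting N2 = 440 - 0.23N1 into the first: N1(1 - 0.6·0.23) = 690 - 0.6·440.
So N1* = 426/0.862 = 494, and then N2* = 440 - 0.23·494 = 326.

N1* ≈ 494, N2* ≈ 326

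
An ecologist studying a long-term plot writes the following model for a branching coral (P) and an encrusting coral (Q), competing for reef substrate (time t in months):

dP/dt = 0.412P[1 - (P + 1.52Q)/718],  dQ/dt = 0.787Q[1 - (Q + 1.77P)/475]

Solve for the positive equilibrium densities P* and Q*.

P* ≈ 2.37, Q* ≈ 471

Setting both brackets to zero gives the nullclines P + 1.52Q = 718 and 1.77P + Q = 475.
Substituting Q = 475 - 1.77P into the first: P(1 - 1.52·1.77) = 718 - 1.52·475.
So P* = -4/-1.69 = 2.37, and then Q* = 475 - 1.77·2.37 = 471.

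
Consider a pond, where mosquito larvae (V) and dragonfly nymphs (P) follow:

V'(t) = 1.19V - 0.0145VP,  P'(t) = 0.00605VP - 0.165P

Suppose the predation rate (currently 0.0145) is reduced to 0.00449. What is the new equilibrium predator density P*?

At the interior fixed point, setting dV/dt = 0 with V > 0 fixes P* = (prey growth rate)/(VP coefficient) — independent of the other coefficients.
With the change, P* = 1.19/0.00449 = 265; it rises from 82.1.

P* ≈ 265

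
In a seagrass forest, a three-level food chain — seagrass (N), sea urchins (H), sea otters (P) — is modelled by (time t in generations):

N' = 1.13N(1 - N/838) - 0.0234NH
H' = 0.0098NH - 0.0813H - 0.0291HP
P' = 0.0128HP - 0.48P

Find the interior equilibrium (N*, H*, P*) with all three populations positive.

N* ≈ 187, H* ≈ 37.5, P* ≈ 60.3

From dP/dt = 0: 0.0128H* = 0.48, so H* = 37.5.
From dN/dt = 0: 1.13(1 - N*/838) = 0.0234·37.5, giving N* = 838·(1 - 0.777) = 187.
From dH/dt = 0: 0.0098·187 - 0.0813 = 0.0291P*, so P* = 1.75/0.0291 = 60.3.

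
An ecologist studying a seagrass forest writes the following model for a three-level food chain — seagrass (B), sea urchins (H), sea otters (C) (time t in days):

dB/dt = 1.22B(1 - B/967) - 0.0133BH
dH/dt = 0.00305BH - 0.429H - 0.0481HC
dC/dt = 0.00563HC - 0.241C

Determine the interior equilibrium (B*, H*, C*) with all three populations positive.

From dC/dt = 0: 0.00563H* = 0.241, so H* = 42.8.
From dB/dt = 0: 1.22(1 - B*/967) = 0.0133·42.8, giving B* = 967·(1 - 0.467) = 516.
From dH/dt = 0: 0.00305·516 - 0.429 = 0.0481C*, so C* = 1.14/0.0481 = 23.8.

B* ≈ 516, H* ≈ 42.8, C* ≈ 23.8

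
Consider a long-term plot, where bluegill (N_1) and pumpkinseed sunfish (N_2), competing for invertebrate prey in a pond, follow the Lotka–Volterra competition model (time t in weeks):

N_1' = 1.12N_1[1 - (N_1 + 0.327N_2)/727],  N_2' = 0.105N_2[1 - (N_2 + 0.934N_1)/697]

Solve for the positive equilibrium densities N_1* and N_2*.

Setting both brackets to zero gives the nullclines N_1 + 0.327N_2 = 727 and 0.934N_1 + N_2 = 697.
Substituting N_2 = 697 - 0.934N_1 into the first: N_1(1 - 0.327·0.934) = 727 - 0.327·697.
So N_1* = 499/0.695 = 719, and then N_2* = 697 - 0.934·719 = 25.9.

N_1* ≈ 719, N_2* ≈ 25.9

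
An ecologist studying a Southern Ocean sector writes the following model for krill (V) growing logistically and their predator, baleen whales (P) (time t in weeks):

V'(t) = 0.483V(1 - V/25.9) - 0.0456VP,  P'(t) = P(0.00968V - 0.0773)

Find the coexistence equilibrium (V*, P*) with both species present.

V* ≈ 7.99, P* ≈ 7.33

From dP/dt = 0 with P > 0: 0.00968V* = 0.0773, so V* = 7.99.
Substitute into dV/dt = 0: 0.483(1 - 7.99/25.9) = 0.0456P*.
The bracket is 0.692, giving P* = 0.334/0.0456 = 7.33.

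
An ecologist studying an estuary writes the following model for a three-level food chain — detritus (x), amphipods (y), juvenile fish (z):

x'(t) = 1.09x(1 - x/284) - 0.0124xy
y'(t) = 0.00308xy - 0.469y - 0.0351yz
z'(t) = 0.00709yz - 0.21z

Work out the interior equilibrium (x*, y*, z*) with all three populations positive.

x* ≈ 188, y* ≈ 29.6, z* ≈ 3.16

From dz/dt = 0: 0.00709y* = 0.21, so y* = 29.6.
From dx/dt = 0: 1.09(1 - x*/284) = 0.0124·29.6, giving x* = 284·(1 - 0.337) = 188.
From dy/dt = 0: 0.00308·188 - 0.469 = 0.0351z*, so z* = 0.111/0.0351 = 3.16.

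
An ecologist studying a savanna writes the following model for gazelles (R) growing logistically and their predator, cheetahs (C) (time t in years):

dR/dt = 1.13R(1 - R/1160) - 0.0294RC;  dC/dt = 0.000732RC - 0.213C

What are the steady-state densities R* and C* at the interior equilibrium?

R* ≈ 291, C* ≈ 28.8

From dC/dt = 0 with C > 0: 0.000732R* = 0.213, so R* = 291.
Substitute into dR/dt = 0: 1.13(1 - 291/1160) = 0.0294C*.
The bracket is 0.749, giving C* = 0.847/0.0294 = 28.8.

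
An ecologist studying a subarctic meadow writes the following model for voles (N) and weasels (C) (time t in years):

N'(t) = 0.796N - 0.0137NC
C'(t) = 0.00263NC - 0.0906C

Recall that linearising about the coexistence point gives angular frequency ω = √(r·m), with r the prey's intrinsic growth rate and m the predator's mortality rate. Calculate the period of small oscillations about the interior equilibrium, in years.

T ≈ 23.4 years

Here r = 0.796 and m = 0.0906, so r·m = 0.0721.
ω = √0.0721 = 0.269 per year, hence T = 2π/ω ≈ 23.4 years.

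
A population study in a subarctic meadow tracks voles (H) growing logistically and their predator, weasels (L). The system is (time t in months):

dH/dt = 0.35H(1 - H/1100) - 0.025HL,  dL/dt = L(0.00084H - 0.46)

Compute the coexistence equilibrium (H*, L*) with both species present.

H* ≈ 548, L* ≈ 7.03

From dL/dt = 0 with L > 0: 0.00084H* = 0.46, so H* = 548.
Substitute into dH/dt = 0: 0.35(1 - 548/1100) = 0.025L*.
The bracket is 0.502, giving L* = 0.176/0.025 = 7.03.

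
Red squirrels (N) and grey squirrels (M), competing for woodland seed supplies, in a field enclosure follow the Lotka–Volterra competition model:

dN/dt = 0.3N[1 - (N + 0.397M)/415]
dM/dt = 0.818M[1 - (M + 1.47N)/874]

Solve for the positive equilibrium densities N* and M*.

N* ≈ 163, M* ≈ 634

Setting both brackets to zero gives the nullclines N + 0.397M = 415 and 1.47N + M = 874.
Substituting M = 874 - 1.47N into the first: N(1 - 0.397·1.47) = 415 - 0.397·874.
So N* = 68/0.416 = 163, and then M* = 874 - 1.47·163 = 634.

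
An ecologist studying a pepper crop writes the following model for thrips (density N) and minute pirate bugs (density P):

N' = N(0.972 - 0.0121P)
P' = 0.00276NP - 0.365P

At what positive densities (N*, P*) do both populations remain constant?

Set dP/dt = 0 with P > 0: 0.00276N - 0.365 = 0, so N* = 0.365/0.00276 = 132.
Set dN/dt = 0 with N > 0: 0.972 - 0.0121P = 0, so P* = 0.972/0.0121 = 80.3.

N* ≈ 132, P* ≈ 80.3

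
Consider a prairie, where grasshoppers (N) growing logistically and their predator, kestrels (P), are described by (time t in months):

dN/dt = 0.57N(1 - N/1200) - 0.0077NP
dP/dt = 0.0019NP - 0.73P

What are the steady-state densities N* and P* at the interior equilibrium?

From dP/dt = 0 with P > 0: 0.0019N* = 0.73, so N* = 384.
Substitute into dN/dt = 0: 0.57(1 - 384/1200) = 0.0077P*.
The bracket is 0.68, giving P* = 0.387/0.0077 = 50.3.

N* ≈ 384, P* ≈ 50.3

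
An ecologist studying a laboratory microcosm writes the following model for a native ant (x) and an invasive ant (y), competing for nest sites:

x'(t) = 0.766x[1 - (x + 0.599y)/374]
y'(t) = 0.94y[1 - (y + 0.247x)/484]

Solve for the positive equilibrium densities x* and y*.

x* ≈ 98.7, y* ≈ 460

Setting both brackets to zero gives the nullclines x + 0.599y = 374 and 0.247x + y = 484.
Substituting y = 484 - 0.247x into the first: x(1 - 0.599·0.247) = 374 - 0.599·484.
So x* = 84.1/0.852 = 98.7, and then y* = 484 - 0.247·98.7 = 460.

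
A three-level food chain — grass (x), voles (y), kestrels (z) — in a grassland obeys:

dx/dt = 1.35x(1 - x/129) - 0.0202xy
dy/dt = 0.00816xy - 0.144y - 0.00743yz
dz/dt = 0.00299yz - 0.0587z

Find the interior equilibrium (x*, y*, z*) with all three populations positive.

From dz/dt = 0: 0.00299y* = 0.0587, so y* = 19.6.
From dx/dt = 0: 1.35(1 - x*/129) = 0.0202·19.6, giving x* = 129·(1 - 0.294) = 91.1.
From dy/dt = 0: 0.00816·91.1 - 0.144 = 0.00743z*, so z* = 0.599/0.00743 = 80.7.

x* ≈ 91.1, y* ≈ 19.6, z* ≈ 80.7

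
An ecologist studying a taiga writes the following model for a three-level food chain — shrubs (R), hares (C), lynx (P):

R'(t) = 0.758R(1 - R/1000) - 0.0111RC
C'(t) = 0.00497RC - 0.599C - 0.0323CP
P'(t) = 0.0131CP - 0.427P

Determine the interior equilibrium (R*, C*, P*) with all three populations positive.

R* ≈ 523, C* ≈ 32.6, P* ≈ 61.9

From dP/dt = 0: 0.0131C* = 0.427, so C* = 32.6.
From dR/dt = 0: 0.758(1 - R*/1000) = 0.0111·32.6, giving R* = 1000·(1 - 0.477) = 523.
From dC/dt = 0: 0.00497·523 - 0.599 = 0.0323P*, so P* = 2/0.0323 = 61.9.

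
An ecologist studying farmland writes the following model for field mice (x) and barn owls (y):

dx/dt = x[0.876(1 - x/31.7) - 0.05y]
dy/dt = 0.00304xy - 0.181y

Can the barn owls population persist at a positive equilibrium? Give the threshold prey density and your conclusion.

Threshold x = 59.5; K < 59.5, so no, the predator goes extinct.

The predator equation gives dy/dt > 0 only when x > 0.181/0.00304 = 59.5.
Without the predator, x → K = 31.7. Since 31.7 < 59.5, the predator cannot invade.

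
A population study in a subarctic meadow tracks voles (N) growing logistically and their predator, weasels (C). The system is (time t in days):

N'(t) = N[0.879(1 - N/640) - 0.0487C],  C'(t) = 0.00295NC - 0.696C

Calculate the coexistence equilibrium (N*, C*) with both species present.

N* ≈ 236, C* ≈ 11.4

From dC/dt = 0 with C > 0: 0.00295N* = 0.696, so N* = 236.
Substitute into dN/dt = 0: 0.879(1 - 236/640) = 0.0487C*.
The bracket is 0.631, giving C* = 0.555/0.0487 = 11.4.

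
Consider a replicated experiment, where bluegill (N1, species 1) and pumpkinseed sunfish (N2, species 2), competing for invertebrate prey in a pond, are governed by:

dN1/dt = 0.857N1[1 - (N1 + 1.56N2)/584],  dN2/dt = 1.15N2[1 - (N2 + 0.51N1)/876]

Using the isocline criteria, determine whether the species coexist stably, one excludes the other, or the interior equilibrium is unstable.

Compare the nullcline intercepts: K1/α12 = 584/1.56 = 374 < K2 = 876; K2/α21 = 876/0.51 = 1720 > K1 = 584.
Since the inequalities point opposite ways, species 2 can invade but species 1 cannot.

species 2 excludes species 1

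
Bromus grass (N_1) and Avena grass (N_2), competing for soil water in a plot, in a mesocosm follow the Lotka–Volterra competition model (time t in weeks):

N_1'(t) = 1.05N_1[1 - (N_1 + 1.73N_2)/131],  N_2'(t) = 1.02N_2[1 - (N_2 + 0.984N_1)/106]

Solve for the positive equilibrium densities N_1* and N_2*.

N_1* ≈ 74.6, N_2* ≈ 32.6

Setting both brackets to zero gives the nullclines N_1 + 1.73N_2 = 131 and 0.984N_1 + N_2 = 106.
Substituting N_2 = 106 - 0.984N_1 into the first: N_1(1 - 1.73·0.984) = 131 - 1.73·106.
So N_1* = -52.4/-0.702 = 74.6, and then N_2* = 106 - 0.984·74.6 = 32.6.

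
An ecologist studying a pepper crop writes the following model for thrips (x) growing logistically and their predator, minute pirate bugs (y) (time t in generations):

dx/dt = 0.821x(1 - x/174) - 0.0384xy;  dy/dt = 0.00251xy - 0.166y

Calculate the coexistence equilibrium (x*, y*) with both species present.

x* ≈ 66.1, y* ≈ 13.3

From dy/dt = 0 with y > 0: 0.00251x* = 0.166, so x* = 66.1.
Substitute into dx/dt = 0: 0.821(1 - 66.1/174) = 0.0384y*.
The bracket is 0.62, giving y* = 0.509/0.0384 = 13.3.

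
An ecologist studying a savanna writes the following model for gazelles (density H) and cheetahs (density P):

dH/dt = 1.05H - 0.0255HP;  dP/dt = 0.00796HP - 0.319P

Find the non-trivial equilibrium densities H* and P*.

Set dP/dt = 0 with P > 0: 0.00796H - 0.319 = 0, so H* = 0.319/0.00796 = 40.1.
Set dH/dt = 0 with H > 0: 1.05 - 0.0255P = 0, so P* = 1.05/0.0255 = 41.2.

H* ≈ 40.1, P* ≈ 41.2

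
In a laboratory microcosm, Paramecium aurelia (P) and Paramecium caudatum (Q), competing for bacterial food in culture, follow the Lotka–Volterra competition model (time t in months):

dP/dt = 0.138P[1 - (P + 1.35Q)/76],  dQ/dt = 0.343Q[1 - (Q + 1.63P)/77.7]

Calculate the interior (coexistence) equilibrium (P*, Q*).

Setting both brackets to zero gives the nullclines P + 1.35Q = 76 and 1.63P + Q = 77.7.
Substituting Q = 77.7 - 1.63P into the first: P(1 - 1.35·1.63) = 76 - 1.35·77.7.
So P* = -28.9/-1.2 = 24.1, and then Q* = 77.7 - 1.63·24.1 = 38.5.

P* ≈ 24.1, Q* ≈ 38.5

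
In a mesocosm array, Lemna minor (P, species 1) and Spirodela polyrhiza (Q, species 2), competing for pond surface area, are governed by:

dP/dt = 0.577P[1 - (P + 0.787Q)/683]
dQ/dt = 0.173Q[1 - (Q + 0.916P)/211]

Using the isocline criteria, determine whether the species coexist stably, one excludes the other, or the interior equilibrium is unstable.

species 1 excludes species 2

Compare the nullcline intercepts: K1/α12 = 683/0.787 = 868 > K2 = 211; K2/α21 = 211/0.916 = 230 < K1 = 683.
Since the inequalities point opposite ways, species 1 can invade but species 2 cannot.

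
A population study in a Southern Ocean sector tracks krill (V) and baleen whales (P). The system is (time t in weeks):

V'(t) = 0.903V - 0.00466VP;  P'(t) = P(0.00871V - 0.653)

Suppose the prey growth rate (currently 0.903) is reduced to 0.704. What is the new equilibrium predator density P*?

At the interior fixed point, setting dV/dt = 0 with V > 0 fixes P* = (prey growth rate)/(VP coefficient) — independent of the other coefficients.
With the change, P* = 0.704/0.00466 = 151; it falls from 194.

P* ≈ 151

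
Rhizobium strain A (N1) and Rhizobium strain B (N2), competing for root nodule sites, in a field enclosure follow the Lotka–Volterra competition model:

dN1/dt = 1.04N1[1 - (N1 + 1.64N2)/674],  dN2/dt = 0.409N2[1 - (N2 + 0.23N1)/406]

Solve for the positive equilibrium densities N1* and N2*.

N1* ≈ 13.1, N2* ≈ 403

Setting both brackets to zero gives the nullclines N1 + 1.64N2 = 674 and 0.23N1 + N2 = 406.
Substituting N2 = 406 - 0.23N1 into the first: N1(1 - 1.64·0.23) = 674 - 1.64·406.
So N1* = 8.16/0.623 = 13.1, and then N2* = 406 - 0.23·13.1 = 403.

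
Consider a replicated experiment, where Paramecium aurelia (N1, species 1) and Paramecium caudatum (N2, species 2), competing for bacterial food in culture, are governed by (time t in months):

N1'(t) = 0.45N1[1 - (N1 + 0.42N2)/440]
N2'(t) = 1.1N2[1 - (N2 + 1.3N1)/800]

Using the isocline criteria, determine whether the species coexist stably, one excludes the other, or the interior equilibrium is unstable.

Compare the nullcline intercepts: K1/α12 = 440/0.42 = 1050 > K2 = 800; K2/α21 = 800/1.3 = 615 > K1 = 440.
Since both inequalities hold, each species can invade when rare, so the interior equilibrium is stable.

stable coexistence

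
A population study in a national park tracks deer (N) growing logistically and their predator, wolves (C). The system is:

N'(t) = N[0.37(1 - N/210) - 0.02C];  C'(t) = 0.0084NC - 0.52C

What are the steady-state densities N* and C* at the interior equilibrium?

N* ≈ 61.9, C* ≈ 13

From dC/dt = 0 with C > 0: 0.0084N* = 0.52, so N* = 61.9.
Substitute into dN/dt = 0: 0.37(1 - 61.9/210) = 0.02C*.
The bracket is 0.705, giving C* = 0.261/0.02 = 13.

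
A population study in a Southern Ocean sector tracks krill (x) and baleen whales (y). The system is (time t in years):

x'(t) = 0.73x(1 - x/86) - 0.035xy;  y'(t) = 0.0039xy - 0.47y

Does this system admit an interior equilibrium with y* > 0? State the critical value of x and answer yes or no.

The predator equation gives dy/dt > 0 only when x > 0.47/0.0039 = 121.
Without the predator, x → K = 86. Since 86 < 121, the predator cannot invade.

Threshold x = 121; K < 121, so no, the predator goes extinct.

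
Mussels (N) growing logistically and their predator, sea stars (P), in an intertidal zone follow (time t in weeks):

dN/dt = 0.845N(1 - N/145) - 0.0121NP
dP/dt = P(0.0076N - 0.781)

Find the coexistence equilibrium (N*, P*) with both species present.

From dP/dt = 0 with P > 0: 0.0076N* = 0.781, so N* = 103.
Substitute into dN/dt = 0: 0.845(1 - 103/145) = 0.0121P*.
The bracket is 0.291, giving P* = 0.246/0.0121 = 20.3.

N* ≈ 103, P* ≈ 20.3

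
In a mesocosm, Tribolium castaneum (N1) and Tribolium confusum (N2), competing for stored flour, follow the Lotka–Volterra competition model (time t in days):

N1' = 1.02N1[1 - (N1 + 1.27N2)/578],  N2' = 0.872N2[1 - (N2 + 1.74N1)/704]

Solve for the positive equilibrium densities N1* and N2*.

N1* ≈ 261, N2* ≈ 249

Setting both brackets to zero gives the nullclines N1 + 1.27N2 = 578 and 1.74N1 + N2 = 704.
Substituting N2 = 704 - 1.74N1 into the first: N1(1 - 1.27·1.74) = 578 - 1.27·704.
So N1* = -316/-1.21 = 261, and then N2* = 704 - 1.74·261 = 249.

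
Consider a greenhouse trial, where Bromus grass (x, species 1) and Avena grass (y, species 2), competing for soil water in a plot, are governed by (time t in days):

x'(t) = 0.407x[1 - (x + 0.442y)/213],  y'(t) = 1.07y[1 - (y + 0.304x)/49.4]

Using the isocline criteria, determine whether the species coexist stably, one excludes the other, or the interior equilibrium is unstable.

Compare the nullcline intercepts: K1/α12 = 213/0.442 = 482 > K2 = 49.4; K2/α21 = 49.4/0.304 = 162 < K1 = 213.
Since the inequalities point opposite ways, species 1 can invade but species 2 cannot.

species 1 excludes species 2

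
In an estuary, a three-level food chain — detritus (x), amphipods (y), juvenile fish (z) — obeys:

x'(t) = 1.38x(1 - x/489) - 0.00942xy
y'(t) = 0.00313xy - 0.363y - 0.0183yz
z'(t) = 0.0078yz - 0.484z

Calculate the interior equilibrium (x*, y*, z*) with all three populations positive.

x* ≈ 282, y* ≈ 62.1, z* ≈ 28.4

From dz/dt = 0: 0.0078y* = 0.484, so y* = 62.1.
From dx/dt = 0: 1.38(1 - x*/489) = 0.00942·62.1, giving x* = 489·(1 - 0.424) = 282.
From dy/dt = 0: 0.00313·282 - 0.363 = 0.0183z*, so z* = 0.519/0.0183 = 28.4.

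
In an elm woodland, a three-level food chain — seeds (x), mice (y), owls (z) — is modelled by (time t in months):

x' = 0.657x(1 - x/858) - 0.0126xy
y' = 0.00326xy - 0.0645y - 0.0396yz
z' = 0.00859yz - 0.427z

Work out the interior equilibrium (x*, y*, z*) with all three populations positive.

x* ≈ 40, y* ≈ 49.7, z* ≈ 1.67

From dz/dt = 0: 0.00859y* = 0.427, so y* = 49.7.
From dx/dt = 0: 0.657(1 - x*/858) = 0.0126·49.7, giving x* = 858·(1 - 0.953) = 40.
From dy/dt = 0: 0.00326·40 - 0.0645 = 0.0396z*, so z* = 0.0661/0.0396 = 1.67.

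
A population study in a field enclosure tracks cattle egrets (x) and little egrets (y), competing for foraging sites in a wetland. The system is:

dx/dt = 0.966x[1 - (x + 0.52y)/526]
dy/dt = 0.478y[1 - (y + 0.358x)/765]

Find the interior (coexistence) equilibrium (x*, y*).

Setting both brackets to zero gives the nullclines x + 0.52y = 526 and 0.358x + y = 765.
Substituting y = 765 - 0.358x into the first: x(1 - 0.52·0.358) = 526 - 0.52·765.
So x* = 128/0.814 = 158, and then y* = 765 - 0.358·158 = 709.

x* ≈ 158, y* ≈ 709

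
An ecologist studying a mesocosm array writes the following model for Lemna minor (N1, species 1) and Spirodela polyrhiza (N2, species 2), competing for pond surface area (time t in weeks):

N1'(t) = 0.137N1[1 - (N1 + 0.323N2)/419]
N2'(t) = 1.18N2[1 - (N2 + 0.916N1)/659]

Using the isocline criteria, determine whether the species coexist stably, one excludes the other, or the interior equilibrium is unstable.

Compare the nullcline intercepts: K1/α12 = 419/0.323 = 1300 > K2 = 659; K2/α21 = 659/0.916 = 719 > K1 = 419.
Since both inequalities hold, each species can invade when rare, so the interior equilibrium is stable.

stable coexistence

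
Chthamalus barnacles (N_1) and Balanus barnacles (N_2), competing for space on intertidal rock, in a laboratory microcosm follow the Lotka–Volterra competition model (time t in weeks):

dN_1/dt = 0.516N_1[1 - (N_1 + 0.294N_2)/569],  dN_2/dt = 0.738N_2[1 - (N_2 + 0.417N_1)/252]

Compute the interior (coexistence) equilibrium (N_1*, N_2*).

Setting both brackets to zero gives the nullclines N_1 + 0.294N_2 = 569 and 0.417N_1 + N_2 = 252.
Substituting N_2 = 252 - 0.417N_1 into the first: N_1(1 - 0.294·0.417) = 569 - 0.294·252.
So N_1* = 495/0.877 = 564, and then N_2* = 252 - 0.417·564 = 16.8.

N_1* ≈ 564, N_2* ≈ 16.8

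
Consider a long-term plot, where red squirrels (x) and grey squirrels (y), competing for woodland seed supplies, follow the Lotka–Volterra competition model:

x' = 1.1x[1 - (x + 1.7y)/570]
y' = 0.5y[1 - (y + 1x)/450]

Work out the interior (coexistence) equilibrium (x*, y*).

Setting both brackets to zero gives the nullclines x + 1.7y = 570 and 1x + y = 450.
Substituting y = 450 - 1x into the first: x(1 - 1.7·1) = 570 - 1.7·450.
So x* = -195/-0.7 = 279, and then y* = 450 - 1·279 = 171.

x* ≈ 279, y* ≈ 171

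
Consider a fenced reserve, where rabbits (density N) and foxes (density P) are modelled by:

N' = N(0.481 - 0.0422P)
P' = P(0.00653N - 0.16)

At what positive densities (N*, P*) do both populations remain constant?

Set dP/dt = 0 with P > 0: 0.00653N - 0.16 = 0, so N* = 0.16/0.00653 = 24.5.
Set dN/dt = 0 with N > 0: 0.481 - 0.0422P = 0, so P* = 0.481/0.0422 = 11.4.

N* ≈ 24.5, P* ≈ 11.4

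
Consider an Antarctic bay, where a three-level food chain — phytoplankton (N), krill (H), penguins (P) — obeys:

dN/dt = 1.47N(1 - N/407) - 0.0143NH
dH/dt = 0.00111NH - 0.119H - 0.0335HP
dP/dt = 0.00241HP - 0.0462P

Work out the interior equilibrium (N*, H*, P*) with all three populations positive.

From dP/dt = 0: 0.00241H* = 0.0462, so H* = 19.2.
From dN/dt = 0: 1.47(1 - N*/407) = 0.0143·19.2, giving N* = 407·(1 - 0.186) = 331.
From dH/dt = 0: 0.00111·331 - 0.119 = 0.0335P*, so P* = 0.249/0.0335 = 7.42.

N* ≈ 331, H* ≈ 19.2, P* ≈ 7.42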